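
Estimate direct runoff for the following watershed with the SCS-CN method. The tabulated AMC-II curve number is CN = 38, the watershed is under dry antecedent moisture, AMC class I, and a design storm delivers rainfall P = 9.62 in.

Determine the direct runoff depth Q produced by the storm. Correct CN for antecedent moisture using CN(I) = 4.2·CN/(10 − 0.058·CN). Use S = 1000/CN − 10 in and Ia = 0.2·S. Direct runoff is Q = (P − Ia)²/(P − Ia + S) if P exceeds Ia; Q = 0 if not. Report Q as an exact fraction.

Dry (AMC I): CN(I) = 4.2·38/(10 − 0.058·38) = (798/5)/(1949/250) = 39900/1949 ≈ 20.472
Max retention: S = 1000/(39900/1949) − 10 = 15500/399 in (≈ 38.847 in)
Initial abstraction Ia = S/5 = (15500/399)/5 = 3100/399 ≈ 7.769 in
Excess rainfall: 9.620 − 7.769 = 1.851 in; P > Ia so Q > 0
Runoff Q = (P−Ia)²/(P−Ia+S) = (1.851)²/(1.851+38.847) = 1363012561/16197784050 ≈ 0.084 in

Q = 1363012561/16197784050 in ≈ 0.084 in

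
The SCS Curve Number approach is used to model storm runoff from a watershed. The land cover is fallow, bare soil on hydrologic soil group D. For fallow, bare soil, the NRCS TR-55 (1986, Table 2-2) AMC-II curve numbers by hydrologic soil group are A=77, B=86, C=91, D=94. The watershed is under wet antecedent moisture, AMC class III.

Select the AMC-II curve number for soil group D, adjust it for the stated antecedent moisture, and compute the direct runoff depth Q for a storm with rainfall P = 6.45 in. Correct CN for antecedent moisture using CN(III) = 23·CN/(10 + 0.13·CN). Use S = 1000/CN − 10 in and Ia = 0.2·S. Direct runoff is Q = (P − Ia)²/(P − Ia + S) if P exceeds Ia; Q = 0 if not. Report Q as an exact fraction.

Q = 6370928667/1039554460 in ≈ 6.129 in

NRCS table: fallow, bare soil, soil group D → CN(II) = 94
Wet (AMC III): CN(III) = 23·94/(10 + 0.13·94) = 2162/(1111/50) = 108100/1111 ≈ 97.300
Max retention: S = 1000/(108100/1111) − 10 = 300/1081 in (≈ 0.278 in)
Ia = 0.2·(300/1081) = 60/1081 in ≈ 0.056 in
Excess rainfall: 6.450 − 0.056 = 6.394 in; P > Ia so Q > 0
Q: (138249/21620)² ÷ (144249/21620) = 6370928667/1039554460 in (≈ 6.129 in)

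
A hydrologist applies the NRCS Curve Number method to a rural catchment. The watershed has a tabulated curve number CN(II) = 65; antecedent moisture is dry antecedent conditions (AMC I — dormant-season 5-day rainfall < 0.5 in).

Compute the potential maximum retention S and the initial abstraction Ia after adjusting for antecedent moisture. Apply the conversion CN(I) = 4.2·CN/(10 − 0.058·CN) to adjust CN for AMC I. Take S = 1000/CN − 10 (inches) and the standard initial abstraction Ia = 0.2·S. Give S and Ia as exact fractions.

S = 500/39 in ≈ 12.821 in; Ia = 100/39 in ≈ 2.564 in

CN(I) from CN(II)=65: (4.2·65)/(10 − 0.058·65) = 3900/89 ≈ 43.820
Max retention: S = 1000/(3900/89) − 10 = 500/39 in (≈ 12.821 in)
Ia = 0.2S: 0.2·12.821 = 2.564 in (exactly 100/39)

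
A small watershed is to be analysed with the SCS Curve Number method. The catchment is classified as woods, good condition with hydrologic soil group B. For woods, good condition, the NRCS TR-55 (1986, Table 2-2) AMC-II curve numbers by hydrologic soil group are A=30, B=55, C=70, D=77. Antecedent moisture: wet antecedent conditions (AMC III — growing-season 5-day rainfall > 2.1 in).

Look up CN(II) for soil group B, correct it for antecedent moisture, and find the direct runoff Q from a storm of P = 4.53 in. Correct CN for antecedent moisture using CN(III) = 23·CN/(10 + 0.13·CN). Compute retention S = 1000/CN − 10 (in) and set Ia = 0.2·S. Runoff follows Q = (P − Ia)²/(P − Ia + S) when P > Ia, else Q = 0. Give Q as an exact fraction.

NRCS table: woods, good condition, soil group B → CN(II) = 55
Adjust CN=55 to AMC III: 23·55/(10 + 0.13·55) → 1265 ÷ (343/20) = 25300/343 ≈ 73.761
S = 1000/(25300/343) − 10 = 900/253 in ≈ 3.557 in
Ia = 0.2·(900/253) = 180/253 in ≈ 0.711 in
Excess rainfall: 4.530 − 0.711 = 3.819 in; P > Ia so Q > 0
Q = (96609/25300)²/((96609/25300) + 900/253) = (9333298881/640090000)/(186609/25300) = 3111099627/1573735900 in ≈ 1.977 in

Q = 3111099627/1573735900 in ≈ 1.977 in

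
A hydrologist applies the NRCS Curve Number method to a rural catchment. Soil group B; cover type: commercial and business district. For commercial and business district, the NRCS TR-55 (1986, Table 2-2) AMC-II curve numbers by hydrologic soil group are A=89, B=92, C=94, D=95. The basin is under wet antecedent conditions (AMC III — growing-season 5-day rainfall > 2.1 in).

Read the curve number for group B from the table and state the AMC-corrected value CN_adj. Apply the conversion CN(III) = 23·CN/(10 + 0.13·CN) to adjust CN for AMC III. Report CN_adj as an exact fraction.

NRCS table: commercial and business district, soil group B → CN(II) = 92
Wet (AMC III): CN(III) = 23·92/(10 + 0.13·92) = 2116/(549/25) = 52900/549 ≈ 96.357

CN_adj = 52900/549 ≈ 96.357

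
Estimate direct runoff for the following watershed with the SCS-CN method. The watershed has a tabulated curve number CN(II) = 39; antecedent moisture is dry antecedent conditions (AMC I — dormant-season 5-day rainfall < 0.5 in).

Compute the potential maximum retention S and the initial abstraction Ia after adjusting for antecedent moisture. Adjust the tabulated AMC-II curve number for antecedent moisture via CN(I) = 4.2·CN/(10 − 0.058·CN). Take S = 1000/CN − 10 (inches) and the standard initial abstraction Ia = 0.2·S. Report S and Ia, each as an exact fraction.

Dry (AMC I): CN(I) = 4.2·39/(10 − 0.058·39) = (819/5)/(3869/500) = 81900/3869 ≈ 21.168
Retention S: 1000/CN − 10 with CN=21.168 → S = 30500/819 ≈ 37.241 in
Ia = 0.2·(30500/819) = 6100/819 in ≈ 7.448 in

S = 30500/819 in ≈ 37.241 in; Ia = 6100/819 in ≈ 7.448 in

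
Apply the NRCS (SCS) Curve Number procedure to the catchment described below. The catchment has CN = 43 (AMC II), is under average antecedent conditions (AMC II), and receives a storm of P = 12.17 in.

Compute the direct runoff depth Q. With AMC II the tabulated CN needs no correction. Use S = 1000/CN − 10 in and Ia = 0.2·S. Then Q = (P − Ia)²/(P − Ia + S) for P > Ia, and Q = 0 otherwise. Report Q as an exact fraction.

Q = 1675346761/421103300 in ≈ 3.978 in

Average conditions: CN = 43 (no AMC adjustment).
S = 1000/43 − 10 = 570/43 in ≈ 13.256 in
Ia = 0.2·(570/43) = 114/43 in ≈ 2.651 in
P − Ia = 12.170 − 2.651 = 40931/4300 ≈ 9.519 in (> 0, runoff occurs)
Q: (40931/4300)² ÷ (97931/4300) = 1675346761/421103300 in (≈ 3.978 in)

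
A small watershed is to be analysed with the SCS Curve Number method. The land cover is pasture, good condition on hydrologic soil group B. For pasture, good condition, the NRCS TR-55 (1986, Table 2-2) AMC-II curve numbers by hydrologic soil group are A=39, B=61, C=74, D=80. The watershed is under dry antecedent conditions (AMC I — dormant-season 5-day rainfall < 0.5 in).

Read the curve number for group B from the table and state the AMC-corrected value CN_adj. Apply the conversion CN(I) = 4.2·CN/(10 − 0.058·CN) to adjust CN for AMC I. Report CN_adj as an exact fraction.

NRCS table: pasture, good condition, soil group B → CN(II) = 61
Dry (AMC I): CN(I) = 4.2·61/(10 − 0.058·61) = (1281/5)/(3231/500) = 42700/1077 ≈ 39.647

CN_adj = 42700/1077 ≈ 39.647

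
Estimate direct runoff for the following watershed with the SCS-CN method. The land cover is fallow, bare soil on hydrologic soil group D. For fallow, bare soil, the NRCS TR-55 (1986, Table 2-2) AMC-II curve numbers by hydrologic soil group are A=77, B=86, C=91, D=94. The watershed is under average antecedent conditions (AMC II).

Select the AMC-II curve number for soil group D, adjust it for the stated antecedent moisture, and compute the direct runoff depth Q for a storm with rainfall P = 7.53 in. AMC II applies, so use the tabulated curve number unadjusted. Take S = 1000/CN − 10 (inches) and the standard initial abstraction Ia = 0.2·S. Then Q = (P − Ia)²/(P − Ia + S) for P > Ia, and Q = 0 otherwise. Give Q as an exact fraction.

Q = 134490409/19735300 in ≈ 6.815 in

NRCS table: fallow, bare soil, soil group D → CN(II) = 94
Average conditions: CN = 94 (no AMC adjustment).
Retention S: 1000/CN − 10 with CN=94.000 → S = 30/47 ≈ 0.638 in
Initial abstraction Ia = S/5 = (30/47)/5 = 6/47 ≈ 0.128 in
Since P=7.530 > Ia=0.128: effective rainfall P−Ia = 34791/4700 in
Q: (34791/4700)² ÷ (37791/4700) = 134490409/19735300 in (≈ 6.815 in)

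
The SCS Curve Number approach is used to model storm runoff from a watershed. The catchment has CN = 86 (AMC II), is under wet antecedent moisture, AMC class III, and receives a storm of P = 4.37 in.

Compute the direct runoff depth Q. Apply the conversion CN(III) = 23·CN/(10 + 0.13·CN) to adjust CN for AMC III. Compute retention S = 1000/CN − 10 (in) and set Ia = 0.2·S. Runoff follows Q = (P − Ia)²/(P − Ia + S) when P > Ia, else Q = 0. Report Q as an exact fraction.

Q = 174885385249/48282287700 in ≈ 3.622 in

Wet (AMC III): CN(III) = 23·86/(10 + 0.13·86) = 1978/(1059/50) = 98900/1059 ≈ 93.390
Retention S: 1000/CN − 10 with CN=93.390 → S = 700/989 ≈ 0.708 in
Ia = 0.2·(700/989) = 140/989 in ≈ 0.142 in
Excess rainfall: 4.370 − 0.142 = 4.228 in; P > Ia so Q > 0
Q: (418193/98900)² ÷ (488193/98900) = 174885385249/48282287700 in (≈ 3.622 in)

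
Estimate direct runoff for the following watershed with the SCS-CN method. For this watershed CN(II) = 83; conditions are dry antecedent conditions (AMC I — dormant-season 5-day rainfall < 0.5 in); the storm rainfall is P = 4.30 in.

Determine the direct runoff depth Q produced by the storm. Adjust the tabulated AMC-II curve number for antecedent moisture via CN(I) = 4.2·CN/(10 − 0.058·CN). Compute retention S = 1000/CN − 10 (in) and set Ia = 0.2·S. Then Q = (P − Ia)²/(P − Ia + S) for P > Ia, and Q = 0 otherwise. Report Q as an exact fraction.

Q = 3358086601/2491601070 in ≈ 1.348 in

CN(I) from CN(II)=83: (4.2·83)/(10 − 0.058·83) = 174300/2593 ≈ 67.219
Retention S: 1000/CN − 10 with CN=67.219 → S = 8500/1743 ≈ 4.877 in
Initial abstraction Ia = S/5 = (8500/1743)/5 = 1700/1743 ≈ 0.975 in
Excess rainfall: 4.300 − 0.975 = 3.325 in; P > Ia so Q > 0
Runoff Q = (P−Ia)²/(P−Ia+S) = (3.325)²/(3.325+4.877) = 3358086601/2491601070 ≈ 1.348 in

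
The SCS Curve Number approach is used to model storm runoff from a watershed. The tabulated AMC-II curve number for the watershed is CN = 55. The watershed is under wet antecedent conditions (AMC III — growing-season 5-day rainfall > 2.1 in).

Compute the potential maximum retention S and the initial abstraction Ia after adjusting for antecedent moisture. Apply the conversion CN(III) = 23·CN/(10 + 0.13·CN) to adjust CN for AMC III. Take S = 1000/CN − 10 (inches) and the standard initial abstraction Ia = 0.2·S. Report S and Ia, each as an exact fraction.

CN(III) from CN(II)=55: (23·55)/(10 + 0.13·55) = 25300/343 ≈ 73.761
Retention S: 1000/CN − 10 with CN=73.761 → S = 900/253 ≈ 3.557 in
Ia = 0.2·(900/253) = 180/253 in ≈ 0.711 in

S = 900/253 in ≈ 3.557 in; Ia = 180/253 in ≈ 0.711 in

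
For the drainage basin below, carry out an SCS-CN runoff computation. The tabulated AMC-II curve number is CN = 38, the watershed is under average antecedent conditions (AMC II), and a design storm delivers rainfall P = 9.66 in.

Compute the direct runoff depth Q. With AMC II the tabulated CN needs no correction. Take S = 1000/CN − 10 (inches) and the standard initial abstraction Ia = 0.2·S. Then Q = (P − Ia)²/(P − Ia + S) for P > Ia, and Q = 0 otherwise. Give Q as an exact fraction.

Q = 36929929/20498150 in ≈ 1.802 in

AMC II — tabulated CN = 38 applies directly.
Retention S: 1000/CN − 10 with CN=38.000 → S = 310/19 ≈ 16.316 in
Ia = 0.2S: 0.2·16.316 = 3.263 in (exactly 62/19)
Excess rainfall: 9.660 − 3.263 = 6.397 in; P > Ia so Q > 0
Q: (6077/950)² ÷ (21577/950) = 36929929/20498150 in (≈ 1.802 in)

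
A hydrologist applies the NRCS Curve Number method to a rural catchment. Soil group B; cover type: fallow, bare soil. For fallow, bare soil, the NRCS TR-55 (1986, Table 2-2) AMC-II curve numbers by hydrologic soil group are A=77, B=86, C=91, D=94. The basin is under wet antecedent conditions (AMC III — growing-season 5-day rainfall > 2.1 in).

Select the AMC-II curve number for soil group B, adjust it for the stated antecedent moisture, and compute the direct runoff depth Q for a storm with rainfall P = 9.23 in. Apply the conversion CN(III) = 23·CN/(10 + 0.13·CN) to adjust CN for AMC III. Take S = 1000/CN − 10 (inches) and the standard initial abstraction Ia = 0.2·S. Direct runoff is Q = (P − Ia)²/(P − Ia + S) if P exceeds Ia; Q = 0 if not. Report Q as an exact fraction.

Q = 807925929409/95818968300 in ≈ 8.432 in

NRCS table: fallow, bare soil, soil group B → CN(II) = 86
CN(III) from CN(II)=86: (23·86)/(10 + 0.13·86) = 98900/1059 ≈ 93.390
S = 1000/(98900/1059) − 10 = 700/989 in ≈ 0.708 in
Initial abstraction Ia = S/5 = (700/989)/5 = 140/989 ≈ 0.142 in
Since P=9.230 > Ia=0.142: effective rainfall P−Ia = 898847/98900 in
Q = (898847/98900)²/((898847/98900) + 700/989) = (807925929409/9781210000)/(968847/98900) = 807925929409/95818968300 in ≈ 8.432 in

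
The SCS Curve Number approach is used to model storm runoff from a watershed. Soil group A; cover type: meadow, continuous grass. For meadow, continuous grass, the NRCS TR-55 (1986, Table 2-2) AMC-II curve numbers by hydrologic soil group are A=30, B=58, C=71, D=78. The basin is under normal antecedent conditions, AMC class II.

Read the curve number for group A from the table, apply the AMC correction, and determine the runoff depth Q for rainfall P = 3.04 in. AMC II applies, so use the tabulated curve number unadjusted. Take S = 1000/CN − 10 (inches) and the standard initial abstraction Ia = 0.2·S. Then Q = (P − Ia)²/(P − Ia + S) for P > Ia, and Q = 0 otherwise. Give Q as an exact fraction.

Q = 0 in ≈ 0.000 in

NRCS table: meadow, continuous grass, soil group A → CN(II) = 30
Average conditions: CN = 30 (no AMC adjustment).
Max retention: S = 1000/30 − 10 = 70/3 in (≈ 23.333 in)
Ia = 0.2·(70/3) = 14/3 in ≈ 4.667 in
P = 3.040 ≤ Ia = 4.667 in: entire storm abstracted, Q = 0.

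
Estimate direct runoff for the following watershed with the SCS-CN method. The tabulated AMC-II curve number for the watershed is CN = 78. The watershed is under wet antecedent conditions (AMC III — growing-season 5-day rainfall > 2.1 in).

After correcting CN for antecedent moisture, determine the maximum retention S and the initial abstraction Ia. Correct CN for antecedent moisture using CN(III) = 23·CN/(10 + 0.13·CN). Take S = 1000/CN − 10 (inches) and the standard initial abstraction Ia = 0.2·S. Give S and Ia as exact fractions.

S = 1100/897 in ≈ 1.226 in; Ia = 220/897 in ≈ 0.245 in

Wet (AMC III): CN(III) = 23·78/(10 + 0.13·78) = 1794/(1007/50) = 89700/1007 ≈ 89.076
Retention S: 1000/CN − 10 with CN=89.076 → S = 1100/897 ≈ 1.226 in
Ia = 0.2·(1100/897) = 220/897 in ≈ 0.245 in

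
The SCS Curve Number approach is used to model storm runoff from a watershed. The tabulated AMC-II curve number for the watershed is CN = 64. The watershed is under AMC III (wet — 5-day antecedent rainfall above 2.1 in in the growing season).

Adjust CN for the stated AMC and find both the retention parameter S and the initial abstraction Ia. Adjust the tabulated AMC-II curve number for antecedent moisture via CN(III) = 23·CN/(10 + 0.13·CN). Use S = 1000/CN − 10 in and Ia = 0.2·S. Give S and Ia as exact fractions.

S = 225/92 in ≈ 2.446 in; Ia = 45/92 in ≈ 0.489 in

CN(III) from CN(II)=64: (23·64)/(10 + 0.13·64) = 18400/229 ≈ 80.349
S = 1000/(18400/229) − 10 = 225/92 in ≈ 2.446 in
Ia = 0.2S: 0.2·2.446 = 0.489 in (exactly 45/92)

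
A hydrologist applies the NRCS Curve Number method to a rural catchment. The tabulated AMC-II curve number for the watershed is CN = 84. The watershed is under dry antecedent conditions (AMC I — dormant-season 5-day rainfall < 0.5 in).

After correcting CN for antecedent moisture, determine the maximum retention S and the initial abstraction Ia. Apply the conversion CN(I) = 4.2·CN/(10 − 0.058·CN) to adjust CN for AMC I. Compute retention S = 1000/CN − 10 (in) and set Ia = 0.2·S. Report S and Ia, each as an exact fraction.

Dry (AMC I): CN(I) = 4.2·84/(10 − 0.058·84) = (1764/5)/(641/125) = 44100/641 ≈ 68.799
Max retention: S = 1000/(44100/641) − 10 = 2000/441 in (≈ 4.535 in)
Ia = 0.2·(2000/441) = 400/441 in ≈ 0.907 in

S = 2000/441 in ≈ 4.535 in; Ia = 400/441 in ≈ 0.907 in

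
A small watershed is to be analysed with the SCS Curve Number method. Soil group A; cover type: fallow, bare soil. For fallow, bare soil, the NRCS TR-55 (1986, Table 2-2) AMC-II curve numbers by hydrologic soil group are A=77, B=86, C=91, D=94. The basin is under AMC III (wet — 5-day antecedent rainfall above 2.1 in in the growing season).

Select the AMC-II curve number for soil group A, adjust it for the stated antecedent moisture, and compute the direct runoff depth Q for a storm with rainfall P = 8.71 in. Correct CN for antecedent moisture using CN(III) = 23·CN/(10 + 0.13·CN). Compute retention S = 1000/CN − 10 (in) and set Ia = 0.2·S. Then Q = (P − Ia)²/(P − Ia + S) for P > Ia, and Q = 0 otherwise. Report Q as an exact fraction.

Q = 4233714489/578015900 in ≈ 7.325 in

NRCS table: fallow, bare soil, soil group A → CN(II) = 77
Wet (AMC III): CN(III) = 23·77/(10 + 0.13·77) = 1771/(2001/100) = 7700/87 ≈ 88.506
Max retention: S = 1000/(7700/87) − 10 = 100/77 in (≈ 1.299 in)
Initial abstraction Ia = S/5 = (100/77)/5 = 20/77 ≈ 0.260 in
P − Ia = 8.710 − 0.260 = 65067/7700 ≈ 8.450 in (> 0, runoff occurs)
Q = (65067/7700)²/((65067/7700) + 100/77) = (4233714489/59290000)/(75067/7700) = 4233714489/578015900 in ≈ 7.325 in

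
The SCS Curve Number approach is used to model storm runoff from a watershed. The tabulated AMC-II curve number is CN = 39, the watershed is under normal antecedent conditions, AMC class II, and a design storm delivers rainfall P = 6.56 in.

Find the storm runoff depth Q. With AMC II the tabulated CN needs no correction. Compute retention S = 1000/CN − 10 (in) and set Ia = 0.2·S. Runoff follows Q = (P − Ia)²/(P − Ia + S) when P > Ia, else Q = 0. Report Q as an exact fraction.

AMC II — tabulated CN = 39 applies directly.
Retention S: 1000/CN − 10 with CN=39.000 → S = 610/39 ≈ 15.641 in
Ia = 0.2·(610/39) = 122/39 in ≈ 3.128 in
P − Ia = 6.560 − 3.128 = 3346/975 ≈ 3.432 in (> 0, runoff occurs)
Q = (3346/975)²/((3346/975) + 610/39) = (11195716/950625)/(18596/975) = 2798929/4532775 in ≈ 0.617 in

Q = 2798929/4532775 in ≈ 0.617 in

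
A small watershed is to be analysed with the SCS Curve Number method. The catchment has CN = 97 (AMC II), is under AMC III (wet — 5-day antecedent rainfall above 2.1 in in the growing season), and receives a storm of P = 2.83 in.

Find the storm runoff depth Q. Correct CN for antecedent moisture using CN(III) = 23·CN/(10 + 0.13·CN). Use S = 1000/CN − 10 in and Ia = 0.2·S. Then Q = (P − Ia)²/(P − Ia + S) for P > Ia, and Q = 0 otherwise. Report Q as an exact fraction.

Q = 391091389129/146213716300 in ≈ 2.675 in

Wet (AMC III): CN(III) = 23·97/(10 + 0.13·97) = 2231/(2261/100) = 223100/2261 ≈ 98.673
Max retention: S = 1000/(223100/2261) − 10 = 300/2231 in (≈ 0.134 in)
Ia = 0.2·(300/2231) = 60/2231 in ≈ 0.027 in
P − Ia = 2.830 − 0.027 = 625373/223100 ≈ 2.803 in (> 0, runoff occurs)
Q: (625373/223100)² ÷ (655373/223100) = 391091389129/146213716300 in (≈ 2.675 in)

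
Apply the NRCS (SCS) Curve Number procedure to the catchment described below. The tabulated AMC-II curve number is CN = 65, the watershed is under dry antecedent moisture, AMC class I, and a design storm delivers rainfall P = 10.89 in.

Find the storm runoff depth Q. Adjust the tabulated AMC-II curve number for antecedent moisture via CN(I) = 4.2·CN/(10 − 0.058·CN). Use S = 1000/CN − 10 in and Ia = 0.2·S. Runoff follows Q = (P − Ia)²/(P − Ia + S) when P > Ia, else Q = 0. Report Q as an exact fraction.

Q = 1054365841/321636900 in ≈ 3.278 in

Dry (AMC I): CN(I) = 4.2·65/(10 − 0.058·65) = 273/(623/100) = 3900/89 ≈ 43.820
S = 1000/(3900/89) − 10 = 500/39 in ≈ 12.821 in
Ia = 0.2·(500/39) = 100/39 in ≈ 2.564 in
P − Ia = 10.890 − 2.564 = 32471/3900 ≈ 8.326 in (> 0, runoff occurs)
Runoff Q = (P−Ia)²/(P−Ia+S) = (8.326)²/(8.326+12.821) = 1054365841/321636900 ≈ 3.278 in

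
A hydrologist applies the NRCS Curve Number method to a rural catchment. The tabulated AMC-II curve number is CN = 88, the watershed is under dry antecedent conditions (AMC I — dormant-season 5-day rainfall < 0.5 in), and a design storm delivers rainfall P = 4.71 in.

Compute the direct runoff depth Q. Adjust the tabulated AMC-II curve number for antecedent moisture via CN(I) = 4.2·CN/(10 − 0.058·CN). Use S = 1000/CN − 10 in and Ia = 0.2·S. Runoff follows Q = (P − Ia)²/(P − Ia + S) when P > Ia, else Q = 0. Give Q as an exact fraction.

Q = 977625289/433255900 in ≈ 2.256 in

Dry (AMC I): CN(I) = 4.2·88/(10 − 0.058·88) = (1848/5)/(612/125) = 3850/51 ≈ 75.490
Max retention: S = 1000/(3850/51) − 10 = 250/77 in (≈ 3.247 in)
Ia = 0.2S: 0.2·3.247 = 0.649 in (exactly 50/77)
P − Ia = 4.710 − 0.649 = 31267/7700 ≈ 4.061 in (> 0, runoff occurs)
Runoff Q = (P−Ia)²/(P−Ia+S) = (4.061)²/(4.061+3.247) = 977625289/433255900 ≈ 2.256 in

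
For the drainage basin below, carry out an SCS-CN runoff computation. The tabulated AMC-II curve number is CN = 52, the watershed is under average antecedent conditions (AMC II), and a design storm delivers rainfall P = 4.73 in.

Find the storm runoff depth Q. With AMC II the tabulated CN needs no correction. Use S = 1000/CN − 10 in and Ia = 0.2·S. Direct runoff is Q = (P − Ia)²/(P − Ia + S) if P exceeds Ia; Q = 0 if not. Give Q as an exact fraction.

AMC II — tabulated CN = 52 applies directly.
Retention S: 1000/CN − 10 with CN=52.000 → S = 120/13 ≈ 9.231 in
Ia = 0.2S: 0.2·9.231 = 1.846 in (exactly 24/13)
Excess rainfall: 4.730 − 1.846 = 2.884 in; P > Ia so Q > 0
Q = (3749/1300)²/((3749/1300) + 120/13) = (14055001/1690000)/(15749/1300) = 14055001/20473700 in ≈ 0.686 in

Q = 14055001/20473700 in ≈ 0.686 in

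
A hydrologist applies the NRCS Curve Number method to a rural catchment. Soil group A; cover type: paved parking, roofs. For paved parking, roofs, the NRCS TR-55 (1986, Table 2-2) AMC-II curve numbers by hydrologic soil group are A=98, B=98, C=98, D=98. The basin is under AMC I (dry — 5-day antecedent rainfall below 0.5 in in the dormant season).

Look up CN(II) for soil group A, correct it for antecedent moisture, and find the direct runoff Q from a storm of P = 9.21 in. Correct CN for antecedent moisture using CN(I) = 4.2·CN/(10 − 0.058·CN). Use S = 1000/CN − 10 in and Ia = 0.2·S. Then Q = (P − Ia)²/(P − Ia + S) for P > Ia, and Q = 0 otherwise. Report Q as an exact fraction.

NRCS table: paved parking, roofs, soil group A → CN(II) = 98
CN(I) from CN(II)=98: (4.2·98)/(10 − 0.058·98) = 102900/1079 ≈ 95.366
S = 1000/(102900/1079) − 10 = 500/1029 in ≈ 0.486 in
Ia = 0.2·(500/1029) = 100/1029 in ≈ 0.097 in
Excess rainfall: 9.210 − 0.097 = 9.113 in; P > Ia so Q > 0
Runoff Q = (P−Ia)²/(P−Ia+S) = (9.113)²/(9.113+0.486) = 879298168681/101635256100 ≈ 8.652 in

Q = 879298168681/101635256100 in ≈ 8.652 in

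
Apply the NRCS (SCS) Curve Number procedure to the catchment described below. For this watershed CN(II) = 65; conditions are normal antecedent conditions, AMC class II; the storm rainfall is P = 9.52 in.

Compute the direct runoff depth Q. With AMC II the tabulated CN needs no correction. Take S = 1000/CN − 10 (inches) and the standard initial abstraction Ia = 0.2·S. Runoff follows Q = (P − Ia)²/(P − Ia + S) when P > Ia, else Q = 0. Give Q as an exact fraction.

AMC II — tabulated CN = 65 applies directly.
S = 1000/65 − 10 = 70/13 in ≈ 5.385 in
Initial abstraction Ia = S/5 = (70/13)/5 = 14/13 ≈ 1.077 in
P − Ia = 9.520 − 1.077 = 2744/325 ≈ 8.443 in (> 0, runoff occurs)
Q: (2744/325)² ÷ (4494/325) = 537824/104325 in (≈ 5.155 in)

Q = 537824/104325 in ≈ 5.155 in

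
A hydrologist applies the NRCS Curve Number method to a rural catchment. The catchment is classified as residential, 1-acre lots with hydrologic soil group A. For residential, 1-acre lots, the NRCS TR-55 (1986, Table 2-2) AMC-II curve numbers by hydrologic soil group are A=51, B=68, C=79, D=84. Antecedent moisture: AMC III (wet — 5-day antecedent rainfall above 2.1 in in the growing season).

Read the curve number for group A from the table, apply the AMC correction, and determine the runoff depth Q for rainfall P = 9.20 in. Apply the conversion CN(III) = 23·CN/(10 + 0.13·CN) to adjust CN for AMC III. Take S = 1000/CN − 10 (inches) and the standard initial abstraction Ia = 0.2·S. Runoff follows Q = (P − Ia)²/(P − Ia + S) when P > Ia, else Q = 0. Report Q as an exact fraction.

Q = 1203343682/215708835 in ≈ 5.579 in

NRCS table: residential, 1-acre lots, soil group A → CN(II) = 51
CN(III) from CN(II)=51: (23·51)/(10 + 0.13·51) = 117300/1663 ≈ 70.535
Max retention: S = 1000/(117300/1663) − 10 = 4900/1173 in (≈ 4.177 in)
Ia = 0.2·(4900/1173) = 980/1173 in ≈ 0.835 in
P − Ia = 9.200 − 0.835 = 49058/5865 ≈ 8.365 in (> 0, runoff occurs)
Q = (49058/5865)²/((49058/5865) + 4900/1173) = (2406687364/34398225)/(73558/5865) = 1203343682/215708835 in ≈ 5.579 in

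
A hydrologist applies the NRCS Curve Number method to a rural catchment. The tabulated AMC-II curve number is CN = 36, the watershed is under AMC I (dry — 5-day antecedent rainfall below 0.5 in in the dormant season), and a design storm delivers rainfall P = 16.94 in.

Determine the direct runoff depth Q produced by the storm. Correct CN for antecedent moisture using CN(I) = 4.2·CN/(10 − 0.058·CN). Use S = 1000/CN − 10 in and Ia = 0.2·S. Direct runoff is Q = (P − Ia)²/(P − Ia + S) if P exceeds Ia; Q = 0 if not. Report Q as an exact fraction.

Dry (AMC I): CN(I) = 4.2·36/(10 − 0.058·36) = (756/5)/(989/125) = 18900/989 ≈ 19.110
Retention S: 1000/CN − 10 with CN=19.110 → S = 8000/189 ≈ 42.328 in
Ia = 0.2S: 0.2·42.328 = 8.466 in (exactly 1600/189)
P − Ia = 16.940 − 8.466 = 80083/9450 ≈ 8.474 in (> 0, runoff occurs)
Q: (80083/9450)² ÷ (480083/9450) = 6413286889/4536784350 in (≈ 1.414 in)

Q = 6413286889/4536784350 in ≈ 1.414 in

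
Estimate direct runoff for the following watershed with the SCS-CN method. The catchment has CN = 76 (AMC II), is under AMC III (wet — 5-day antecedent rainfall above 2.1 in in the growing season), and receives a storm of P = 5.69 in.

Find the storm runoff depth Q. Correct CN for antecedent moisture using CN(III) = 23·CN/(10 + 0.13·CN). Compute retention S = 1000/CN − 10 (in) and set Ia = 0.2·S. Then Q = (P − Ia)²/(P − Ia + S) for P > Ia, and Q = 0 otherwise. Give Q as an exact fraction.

Q = 56004642409/12963736100 in ≈ 4.320 in

Adjust CN=76 to AMC III: 23·76/(10 + 0.13·76) → 1748 ÷ (497/25) = 43700/497 ≈ 87.928
S = 1000/(43700/497) − 10 = 600/437 in ≈ 1.373 in
Ia = 0.2·(600/437) = 120/437 in ≈ 0.275 in
Excess rainfall: 5.690 − 0.275 = 5.415 in; P > Ia so Q > 0
Q = (236653/43700)²/((236653/43700) + 600/437) = (56004642409/1909690000)/(296653/43700) = 56004642409/12963736100 in ≈ 4.320 in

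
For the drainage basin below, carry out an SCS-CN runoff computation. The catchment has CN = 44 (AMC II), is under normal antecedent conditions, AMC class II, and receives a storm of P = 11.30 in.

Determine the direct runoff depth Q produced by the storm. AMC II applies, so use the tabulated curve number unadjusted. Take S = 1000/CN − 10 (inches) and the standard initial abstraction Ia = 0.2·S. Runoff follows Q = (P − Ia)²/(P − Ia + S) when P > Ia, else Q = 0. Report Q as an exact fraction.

Q = 927369/259930 in ≈ 3.568 in

Average conditions: CN = 44 (no AMC adjustment).
Retention S: 1000/CN − 10 with CN=44.000 → S = 140/11 ≈ 12.727 in
Ia = 0.2·(140/11) = 28/11 in ≈ 2.545 in
P − Ia = 11.300 − 2.545 = 963/110 ≈ 8.755 in (> 0, runoff occurs)
Runoff Q = (P−Ia)²/(P−Ia+S) = (8.755)²/(8.755+12.727) = 927369/259930 ≈ 3.568 in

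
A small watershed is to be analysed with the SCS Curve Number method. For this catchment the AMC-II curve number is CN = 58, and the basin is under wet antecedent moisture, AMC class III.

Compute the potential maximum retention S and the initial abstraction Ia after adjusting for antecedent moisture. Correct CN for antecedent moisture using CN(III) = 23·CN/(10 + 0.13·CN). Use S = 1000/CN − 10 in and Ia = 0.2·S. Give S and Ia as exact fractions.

Wet (AMC III): CN(III) = 23·58/(10 + 0.13·58) = 1334/(877/50) = 66700/877 ≈ 76.055
Max retention: S = 1000/(66700/877) − 10 = 2100/667 in (≈ 3.148 in)
Initial abstraction Ia = S/5 = (2100/667)/5 = 420/667 ≈ 0.630 in

S = 2100/667 in ≈ 3.148 in; Ia = 420/667 in ≈ 0.630 in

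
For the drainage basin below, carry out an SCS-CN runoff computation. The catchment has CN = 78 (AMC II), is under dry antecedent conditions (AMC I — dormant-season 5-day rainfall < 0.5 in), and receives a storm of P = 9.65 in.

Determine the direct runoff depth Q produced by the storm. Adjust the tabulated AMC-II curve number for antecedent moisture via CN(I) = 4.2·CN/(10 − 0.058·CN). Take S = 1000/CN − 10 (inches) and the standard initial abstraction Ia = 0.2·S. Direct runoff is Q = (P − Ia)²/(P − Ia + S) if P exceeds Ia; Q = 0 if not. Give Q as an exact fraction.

Dry (AMC I): CN(I) = 4.2·78/(10 − 0.058·78) = (1638/5)/(1369/250) = 81900/1369 ≈ 59.825
Max retention: S = 1000/(81900/1369) − 10 = 5500/819 in (≈ 6.716 in)
Ia = 0.2·(5500/819) = 1100/819 in ≈ 1.343 in
Since P=9.650 > Ia=1.343: effective rainfall P−Ia = 136067/16380 in
Q: (136067/16380)² ÷ (246067/16380) = 18514228489/4030577460 in (≈ 4.593 in)

Q = 18514228489/4030577460 in ≈ 4.593 in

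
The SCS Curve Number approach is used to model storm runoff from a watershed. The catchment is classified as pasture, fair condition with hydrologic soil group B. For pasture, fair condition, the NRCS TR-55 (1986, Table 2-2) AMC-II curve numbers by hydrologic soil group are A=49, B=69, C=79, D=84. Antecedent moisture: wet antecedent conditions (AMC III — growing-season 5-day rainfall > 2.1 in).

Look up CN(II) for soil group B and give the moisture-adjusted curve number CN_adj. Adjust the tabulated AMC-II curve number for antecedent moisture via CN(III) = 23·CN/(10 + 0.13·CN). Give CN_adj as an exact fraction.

NRCS table: pasture, fair condition, soil group B → CN(II) = 69
CN(III) from CN(II)=69: (23·69)/(10 + 0.13·69) = 158700/1897 ≈ 83.658

CN_adj = 158700/1897 ≈ 83.658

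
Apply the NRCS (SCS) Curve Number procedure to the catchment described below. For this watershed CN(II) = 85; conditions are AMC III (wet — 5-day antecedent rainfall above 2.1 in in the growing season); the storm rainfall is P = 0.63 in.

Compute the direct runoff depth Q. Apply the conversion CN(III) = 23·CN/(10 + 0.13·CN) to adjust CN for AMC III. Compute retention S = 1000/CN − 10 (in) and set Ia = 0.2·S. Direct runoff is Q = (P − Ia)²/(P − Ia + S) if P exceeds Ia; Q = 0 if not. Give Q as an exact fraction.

Q = 115729563/633850100 in ≈ 0.183 in

Adjust CN=85 to AMC III: 23·85/(10 + 0.13·85) → 1955 ÷ (421/20) = 39100/421 ≈ 92.874
S = 1000/(39100/421) − 10 = 300/391 in ≈ 0.767 in
Initial abstraction Ia = S/5 = (300/391)/5 = 60/391 ≈ 0.153 in
Since P=0.630 > Ia=0.153: effective rainfall P−Ia = 18633/39100 in
Q: (18633/39100)² ÷ (48633/39100) = 115729563/633850100 in (≈ 0.183 in)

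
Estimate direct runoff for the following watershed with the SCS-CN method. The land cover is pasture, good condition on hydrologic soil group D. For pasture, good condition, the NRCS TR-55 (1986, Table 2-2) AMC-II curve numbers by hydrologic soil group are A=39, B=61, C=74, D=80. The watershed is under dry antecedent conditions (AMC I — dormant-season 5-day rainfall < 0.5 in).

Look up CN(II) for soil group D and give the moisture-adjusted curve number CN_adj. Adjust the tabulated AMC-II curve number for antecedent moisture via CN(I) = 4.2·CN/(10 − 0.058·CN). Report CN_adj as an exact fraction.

NRCS table: pasture, good condition, soil group D → CN(II) = 80
CN(I) from CN(II)=80: (4.2·80)/(10 − 0.058·80) = 4200/67 ≈ 62.687

CN_adj = 4200/67 ≈ 62.687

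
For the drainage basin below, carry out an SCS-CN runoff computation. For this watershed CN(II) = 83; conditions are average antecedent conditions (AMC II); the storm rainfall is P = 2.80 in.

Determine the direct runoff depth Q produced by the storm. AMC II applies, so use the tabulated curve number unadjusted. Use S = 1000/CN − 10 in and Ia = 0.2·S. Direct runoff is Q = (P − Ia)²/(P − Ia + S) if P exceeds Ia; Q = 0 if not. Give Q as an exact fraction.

Q = 492032/382215 in ≈ 1.287 in

CN(II) = 83; AMC II needs no correction.
S = 1000/83 − 10 = 170/83 in ≈ 2.048 in
Initial abstraction Ia = S/5 = (170/83)/5 = 34/83 ≈ 0.410 in
P − Ia = 2.800 − 0.410 = 992/415 ≈ 2.390 in (> 0, runoff occurs)
Q: (992/415)² ÷ (1842/415) = 492032/382215 in (≈ 1.287 in)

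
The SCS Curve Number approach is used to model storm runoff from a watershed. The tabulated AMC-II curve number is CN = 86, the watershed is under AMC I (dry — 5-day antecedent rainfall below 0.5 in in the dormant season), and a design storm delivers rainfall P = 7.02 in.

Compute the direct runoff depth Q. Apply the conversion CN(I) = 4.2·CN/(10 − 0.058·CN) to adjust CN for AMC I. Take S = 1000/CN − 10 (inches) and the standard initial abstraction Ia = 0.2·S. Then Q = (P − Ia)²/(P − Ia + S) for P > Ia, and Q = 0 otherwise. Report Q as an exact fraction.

Dry (AMC I): CN(I) = 4.2·86/(10 − 0.058·86) = (1806/5)/(1253/250) = 12900/179 ≈ 72.067
Retention S: 1000/CN − 10 with CN=72.067 → S = 500/129 ≈ 3.876 in
Ia = 0.2S: 0.2·3.876 = 0.775 in (exactly 100/129)
Excess rainfall: 7.020 − 0.775 = 6.245 in; P > Ia so Q > 0
Runoff Q = (P−Ia)²/(P−Ia+S) = (6.245)²/(6.245+3.876) = 1622397841/421049550 ≈ 3.853 in

Q = 1622397841/421049550 in ≈ 3.853 in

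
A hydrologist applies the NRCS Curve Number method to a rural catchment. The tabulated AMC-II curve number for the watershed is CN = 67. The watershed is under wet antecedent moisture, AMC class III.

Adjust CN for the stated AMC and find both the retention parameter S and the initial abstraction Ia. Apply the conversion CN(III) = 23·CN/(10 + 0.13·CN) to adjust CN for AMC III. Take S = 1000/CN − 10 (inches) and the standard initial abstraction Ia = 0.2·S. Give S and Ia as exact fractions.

S = 3300/1541 in ≈ 2.141 in; Ia = 660/1541 in ≈ 0.428 in

Adjust CN=67 to AMC III: 23·67/(10 + 0.13·67) → 1541 ÷ (1871/100) = 154100/1871 ≈ 82.362
Retention S: 1000/CN − 10 with CN=82.362 → S = 3300/1541 ≈ 2.141 in
Ia = 0.2S: 0.2·2.141 = 0.428 in (exactly 660/1541)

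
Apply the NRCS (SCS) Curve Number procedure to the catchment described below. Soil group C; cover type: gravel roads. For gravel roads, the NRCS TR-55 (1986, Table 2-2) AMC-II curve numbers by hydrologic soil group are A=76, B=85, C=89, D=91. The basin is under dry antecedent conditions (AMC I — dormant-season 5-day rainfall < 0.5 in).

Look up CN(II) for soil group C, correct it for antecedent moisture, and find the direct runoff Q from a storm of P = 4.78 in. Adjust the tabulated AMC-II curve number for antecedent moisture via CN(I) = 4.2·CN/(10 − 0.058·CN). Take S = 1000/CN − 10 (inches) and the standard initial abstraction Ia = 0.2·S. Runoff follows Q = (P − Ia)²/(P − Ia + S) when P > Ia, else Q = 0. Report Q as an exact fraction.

Q = 153421839481/62302273950 in ≈ 2.463 in

NRCS table: gravel roads, soil group C → CN(II) = 89
CN(I) from CN(II)=89: (4.2·89)/(10 − 0.058·89) = 186900/2419 ≈ 77.263
S = 1000/(186900/2419) − 10 = 5500/1869 in ≈ 2.943 in
Ia = 0.2S: 0.2·2.943 = 0.589 in (exactly 1100/1869)
Since P=4.780 > Ia=0.589: effective rainfall P−Ia = 391691/93450 in
Q = (391691/93450)²/((391691/93450) + 5500/1869) = (153421839481/8732902500)/(666691/93450) = 153421839481/62302273950 in ≈ 2.463 in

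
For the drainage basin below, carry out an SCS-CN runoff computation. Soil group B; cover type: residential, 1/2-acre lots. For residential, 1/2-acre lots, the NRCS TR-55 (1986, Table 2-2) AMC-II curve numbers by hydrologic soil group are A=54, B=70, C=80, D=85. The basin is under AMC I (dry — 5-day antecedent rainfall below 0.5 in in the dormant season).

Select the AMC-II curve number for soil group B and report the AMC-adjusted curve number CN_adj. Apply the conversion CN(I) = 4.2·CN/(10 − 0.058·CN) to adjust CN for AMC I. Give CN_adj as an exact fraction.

CN_adj = 4900/99 ≈ 49.495

NRCS table: residential, 1/2-acre lots, soil group B → CN(II) = 70
Adjust CN=70 to AMC I: 4.2·70/(10 − 0.058·70) → 294 ÷ (297/50) = 4900/99 ≈ 49.495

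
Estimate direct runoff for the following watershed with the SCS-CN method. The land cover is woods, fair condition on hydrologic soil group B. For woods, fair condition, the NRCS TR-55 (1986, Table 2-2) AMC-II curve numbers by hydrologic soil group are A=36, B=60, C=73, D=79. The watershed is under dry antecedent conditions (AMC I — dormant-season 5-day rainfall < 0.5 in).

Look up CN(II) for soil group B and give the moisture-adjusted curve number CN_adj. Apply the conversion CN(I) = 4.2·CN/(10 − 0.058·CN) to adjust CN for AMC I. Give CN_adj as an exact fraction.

CN_adj = 6300/163 ≈ 38.650

NRCS table: woods, fair condition, soil group B → CN(II) = 60
Adjust CN=60 to AMC I: 4.2·60/(10 − 0.058·60) → 252 ÷ (163/25) = 6300/163 ≈ 38.650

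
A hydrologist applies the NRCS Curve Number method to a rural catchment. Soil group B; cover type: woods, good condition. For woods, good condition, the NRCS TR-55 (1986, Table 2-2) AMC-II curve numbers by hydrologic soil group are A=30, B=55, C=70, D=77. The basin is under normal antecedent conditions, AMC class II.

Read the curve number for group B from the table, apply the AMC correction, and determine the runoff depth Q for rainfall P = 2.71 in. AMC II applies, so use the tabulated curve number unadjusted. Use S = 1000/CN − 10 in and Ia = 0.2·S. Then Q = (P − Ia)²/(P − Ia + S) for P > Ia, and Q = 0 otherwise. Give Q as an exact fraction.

Q = 1394761/11199100 in ≈ 0.125 in

NRCS table: woods, good condition, soil group B → CN(II) = 55
CN(II) = 55; AMC II needs no correction.
S = 1000/55 − 10 = 90/11 in ≈ 8.182 in
Ia = 0.2S: 0.2·8.182 = 1.636 in (exactly 18/11)
P − Ia = 2.710 − 1.636 = 1181/1100 ≈ 1.074 in (> 0, runoff occurs)
Runoff Q = (P−Ia)²/(P−Ia+S) = (1.074)²/(1.074+8.182) = 1394761/11199100 ≈ 0.125 in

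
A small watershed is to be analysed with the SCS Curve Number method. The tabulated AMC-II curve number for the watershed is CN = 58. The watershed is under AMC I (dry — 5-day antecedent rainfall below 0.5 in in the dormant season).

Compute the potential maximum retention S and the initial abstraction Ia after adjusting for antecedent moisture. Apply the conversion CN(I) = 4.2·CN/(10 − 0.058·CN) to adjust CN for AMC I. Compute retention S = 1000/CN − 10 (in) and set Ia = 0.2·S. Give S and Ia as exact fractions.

CN(I) from CN(II)=58: (4.2·58)/(10 − 0.058·58) = 2900/79 ≈ 36.709
Max retention: S = 1000/(2900/79) − 10 = 500/29 in (≈ 17.241 in)
Ia = 0.2S: 0.2·17.241 = 3.448 in (exactly 100/29)

S = 500/29 in ≈ 17.241 in; Ia = 100/29 in ≈ 3.448 in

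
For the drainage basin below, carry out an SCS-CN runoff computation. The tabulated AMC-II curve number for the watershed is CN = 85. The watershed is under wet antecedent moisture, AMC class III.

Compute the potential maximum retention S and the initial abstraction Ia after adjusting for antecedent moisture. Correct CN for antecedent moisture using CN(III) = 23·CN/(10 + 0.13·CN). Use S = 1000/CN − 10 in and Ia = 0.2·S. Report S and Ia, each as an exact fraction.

S = 300/391 in ≈ 0.767 in; Ia = 60/391 in ≈ 0.153 in

Adjust CN=85 to AMC III: 23·85/(10 + 0.13·85) → 1955 ÷ (421/20) = 39100/421 ≈ 92.874
Retention S: 1000/CN − 10 with CN=92.874 → S = 300/391 ≈ 0.767 in
Ia = 0.2S: 0.2·0.767 = 0.153 in (exactly 60/391)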